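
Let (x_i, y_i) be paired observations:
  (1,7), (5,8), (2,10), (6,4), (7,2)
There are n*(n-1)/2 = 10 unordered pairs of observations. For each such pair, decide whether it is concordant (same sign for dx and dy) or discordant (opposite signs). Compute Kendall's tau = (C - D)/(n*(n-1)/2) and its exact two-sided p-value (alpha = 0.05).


Step 1: Enumerate the 10 unordered pairs (i,j) with i<j and classify each by sign(x_j-x_i) * sign(y_j-y_i).
  (1,2):dx=+4,dy=+1->C; (1,3):dx=+1,dy=+3->C; (1,4):dx=+5,dy=-3->D; (1,5):dx=+6,dy=-5->D
  (2,3):dx=-3,dy=+2->D; (2,4):dx=+1,dy=-4->D; (2,5):dx=+2,dy=-6->D; (3,4):dx=+4,dy=-6->D
  (3,5):dx=+5,dy=-8->D; (4,5):dx=+1,dy=-2->D
Step 2: C = 2, D = 8, total pairs = 10.
Step 3: tau = (C - D)/(n(n-1)/2) = (2 - 8)/10 = -0.600000.
Step 4: Exact two-sided p-value (enumerate n! = 120 permutations of y under H0): p = 0.233333.
Step 5: alpha = 0.05. fail to reject H0.

tau_b = -0.6000 (C=2, D=8), p = 0.233333, fail to reject H0.


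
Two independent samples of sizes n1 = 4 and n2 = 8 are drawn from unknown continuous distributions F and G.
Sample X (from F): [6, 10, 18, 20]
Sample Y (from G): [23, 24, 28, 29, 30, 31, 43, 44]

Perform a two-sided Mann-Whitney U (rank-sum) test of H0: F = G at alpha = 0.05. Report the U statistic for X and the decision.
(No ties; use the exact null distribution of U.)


Step 1: Combine and sort all 12 observations; assign midranks.
sorted (value, group): (6,X), (10,X), (18,X), (20,X), (23,Y), (24,Y), (28,Y), (29,Y), (30,Y), (31,Y), (43,Y), (44,Y)
ranks: 6->1, 10->2, 18->3, 20->4, 23->5, 24->6, 28->7, 29->8, 30->9, 31->10, 43->11, 44->12
Step 2: Rank sum for X: R1 = 1 + 2 + 3 + 4 = 10.
Step 3: U_X = R1 - n1(n1+1)/2 = 10 - 4*5/2 = 10 - 10 = 0.
       U_Y = n1*n2 - U_X = 32 - 0 = 32.
Step 4: No ties, so the exact null distribution of U (based on enumerating the C(12,4) = 495 equally likely rank assignments) gives the two-sided p-value.
Step 5: p-value = 0.004040; compare to alpha = 0.05. reject H0.

U_X = 0, p = 0.004040, reject H0 at alpha = 0.05.


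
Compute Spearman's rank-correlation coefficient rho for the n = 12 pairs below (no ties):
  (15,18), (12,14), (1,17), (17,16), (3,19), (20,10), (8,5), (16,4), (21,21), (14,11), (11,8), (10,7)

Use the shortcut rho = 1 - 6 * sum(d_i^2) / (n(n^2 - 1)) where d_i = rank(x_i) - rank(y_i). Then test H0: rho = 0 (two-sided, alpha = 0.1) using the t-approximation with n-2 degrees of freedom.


Step 1: Rank x and y separately (midranks; no ties here).
rank(x): 15->8, 12->6, 1->1, 17->10, 3->2, 20->11, 8->3, 16->9, 21->12, 14->7, 11->5, 10->4
rank(y): 18->10, 14->7, 17->9, 16->8, 19->11, 10->5, 5->2, 4->1, 21->12, 11->6, 8->4, 7->3
Step 2: d_i = R_x(i) - R_y(i); compute d_i^2.
  (8-10)^2=4, (6-7)^2=1, (1-9)^2=64, (10-8)^2=4, (2-11)^2=81, (11-5)^2=36, (3-2)^2=1, (9-1)^2=64, (12-12)^2=0, (7-6)^2=1, (5-4)^2=1, (4-3)^2=1
sum(d^2) = 258.
Step 3: rho = 1 - 6*258 / (12*(12^2 - 1)) = 1 - 1548/1716 = 0.097902.
Step 4: Under H0, t = rho * sqrt((n-2)/(1-rho^2)) = 0.3111 ~ t(10).
Step 5: Two-sided p-value from the t-distribution with 10 df = 0.762122.
Step 6: alpha = 0.1. fail to reject H0.

rho = 0.0979, p = 0.762122, fail to reject H0 at alpha = 0.1.


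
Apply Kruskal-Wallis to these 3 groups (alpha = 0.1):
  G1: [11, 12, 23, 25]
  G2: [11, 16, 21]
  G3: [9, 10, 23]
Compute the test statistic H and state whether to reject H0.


Step 1: Combine all N = 10 observations and assign midranks.
sorted (value, group, rank): (9,G3,1), (10,G3,2), (11,G1,3.5), (11,G2,3.5), (12,G1,5), (16,G2,6), (21,G2,7), (23,G1,8.5), (23,G3,8.5), (25,G1,10)
Step 2: Sum ranks within each group.
R_1 = 27 (n_1 = 4)
R_2 = 16.5 (n_2 = 3)
R_3 = 11.5 (n_3 = 3)
Step 3: H = 12/(N(N+1)) * sum(R_i^2/n_i) - 3(N+1)
     = 12/(10*11) * (27^2/4 + 16.5^2/3 + 11.5^2/3) - 3*11
     = 0.109091 * 317.083 - 33
     = 1.590909.
Step 4: Ties present; correction factor C = 1 - 12/(10^3 - 10) = 0.987879. Corrected H = 1.590909 / 0.987879 = 1.610429.
Step 5: Under H0, H ~ chi^2(2); p-value = 0.446992.
Step 6: alpha = 0.1. fail to reject H0.

H = 1.6104, df = 2, p = 0.446992, fail to reject H0.


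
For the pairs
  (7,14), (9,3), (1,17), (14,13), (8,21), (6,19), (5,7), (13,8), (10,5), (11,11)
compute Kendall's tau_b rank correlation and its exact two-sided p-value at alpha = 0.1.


Step 1: Enumerate the 45 unordered pairs (i,j) with i<j and classify each by sign(x_j-x_i) * sign(y_j-y_i).
  (1,2):dx=+2,dy=-11->D; (1,3):dx=-6,dy=+3->D; (1,4):dx=+7,dy=-1->D; (1,5):dx=+1,dy=+7->C
  (1,6):dx=-1,dy=+5->D; (1,7):dx=-2,dy=-7->C; (1,8):dx=+6,dy=-6->D; (1,9):dx=+3,dy=-9->D
  (1,10):dx=+4,dy=-3->D; (2,3):dx=-8,dy=+14->D; (2,4):dx=+5,dy=+10->C; (2,5):dx=-1,dy=+18->D
  (2,6):dx=-3,dy=+16->D; (2,7):dx=-4,dy=+4->D; (2,8):dx=+4,dy=+5->C; (2,9):dx=+1,dy=+2->C
  (2,10):dx=+2,dy=+8->C; (3,4):dx=+13,dy=-4->D; (3,5):dx=+7,dy=+4->C; (3,6):dx=+5,dy=+2->C
  (3,7):dx=+4,dy=-10->D; (3,8):dx=+12,dy=-9->D; (3,9):dx=+9,dy=-12->D; (3,10):dx=+10,dy=-6->D
  (4,5):dx=-6,dy=+8->D; (4,6):dx=-8,dy=+6->D; (4,7):dx=-9,dy=-6->C; (4,8):dx=-1,dy=-5->C
  (4,9):dx=-4,dy=-8->C; (4,10):dx=-3,dy=-2->C; (5,6):dx=-2,dy=-2->C; (5,7):dx=-3,dy=-14->C
  (5,8):dx=+5,dy=-13->D; (5,9):dx=+2,dy=-16->D; (5,10):dx=+3,dy=-10->D; (6,7):dx=-1,dy=-12->C
  (6,8):dx=+7,dy=-11->D; (6,9):dx=+4,dy=-14->D; (6,10):dx=+5,dy=-8->D; (7,8):dx=+8,dy=+1->C
  (7,9):dx=+5,dy=-2->D; (7,10):dx=+6,dy=+4->C; (8,9):dx=-3,dy=-3->C; (8,10):dx=-2,dy=+3->D
  (9,10):dx=+1,dy=+6->C
Step 2: C = 19, D = 26, total pairs = 45.
Step 3: tau = (C - D)/(n(n-1)/2) = (19 - 26)/45 = -0.155556.
Step 4: Exact two-sided p-value (enumerate n! = 3628800 permutations of y under H0): p = 0.600654.
Step 5: alpha = 0.1. fail to reject H0.

tau_b = -0.1556 (C=19, D=26), p = 0.600654, fail to reject H0.


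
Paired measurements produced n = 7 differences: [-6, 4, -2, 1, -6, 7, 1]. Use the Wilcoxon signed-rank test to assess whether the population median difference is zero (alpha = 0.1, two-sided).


Step 1: Drop any zero differences (none here) and take |d_i|.
|d| = [6, 4, 2, 1, 6, 7, 1]
Step 2: Midrank |d_i| (ties get averaged ranks).
ranks: |6|->5.5, |4|->4, |2|->3, |1|->1.5, |6|->5.5, |7|->7, |1|->1.5
Step 3: Attach original signs; sum ranks with positive sign and with negative sign.
W+ = 4 + 1.5 + 7 + 1.5 = 14
W- = 5.5 + 3 + 5.5 = 14
(Check: W+ + W- = 28 should equal n(n+1)/2 = 28.)
Step 4: Test statistic W = min(W+, W-) = 14.
Step 5: Ties in |d|, so use the tie-corrected normal approximation.
        E[W] = n(n+1)/4 = 7*8/4 = 14.
        Tie groups: |d|=1 (t=2), |d|=6 (t=2); sum(t^3 - t) = 12.
        Var[W] = n(n+1)(2n+1)/24 - sum(t^3-t)/48 = 840/24 - 12/48 = 34.75.
        z = (W - E[W]) / sqrt(Var[W]) = (14 - 14) / 5.8949 = 0.0000.
        Two-sided p = 2*Phi(z) = 1.000000.
Step 6: alpha = 0.1. fail to reject H0.

W+ = 14, W- = 14, W = min = 14, p = 1.000000, fail to reject H0.


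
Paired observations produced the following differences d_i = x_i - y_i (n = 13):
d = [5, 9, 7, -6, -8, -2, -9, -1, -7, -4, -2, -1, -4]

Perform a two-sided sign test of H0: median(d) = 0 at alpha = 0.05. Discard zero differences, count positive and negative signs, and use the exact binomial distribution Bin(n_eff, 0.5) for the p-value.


Step 1: Discard zero differences. Original n = 13; n_eff = number of nonzero differences = 13.
Nonzero differences (with sign): +5, +9, +7, -6, -8, -2, -9, -1, -7, -4, -2, -1, -4
Step 2: Count signs: positive = 3, negative = 10.
Step 3: Under H0: P(positive) = 0.5, so the number of positives S ~ Bin(13, 0.5).
Step 4: Two-sided exact p-value = sum of Bin(13,0.5) probabilities at or below the observed probability = 0.092285.
Step 5: alpha = 0.05. fail to reject H0.

n_eff = 13, pos = 3, neg = 10, p = 0.092285, fail to reject H0.


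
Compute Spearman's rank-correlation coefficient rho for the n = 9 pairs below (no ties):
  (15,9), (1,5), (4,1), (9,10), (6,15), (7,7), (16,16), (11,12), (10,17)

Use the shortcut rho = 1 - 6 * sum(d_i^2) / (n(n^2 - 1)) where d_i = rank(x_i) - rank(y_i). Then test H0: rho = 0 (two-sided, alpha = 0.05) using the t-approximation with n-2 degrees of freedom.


Step 1: Rank x and y separately (midranks; no ties here).
rank(x): 15->8, 1->1, 4->2, 9->5, 6->3, 7->4, 16->9, 11->7, 10->6
rank(y): 9->4, 5->2, 1->1, 10->5, 15->7, 7->3, 16->8, 12->6, 17->9
Step 2: d_i = R_x(i) - R_y(i); compute d_i^2.
  (8-4)^2=16, (1-2)^2=1, (2-1)^2=1, (5-5)^2=0, (3-7)^2=16, (4-3)^2=1, (9-8)^2=1, (7-6)^2=1, (6-9)^2=9
sum(d^2) = 46.
Step 3: rho = 1 - 6*46 / (9*(9^2 - 1)) = 1 - 276/720 = 0.616667.
Step 4: Under H0, t = rho * sqrt((n-2)/(1-rho^2)) = 2.0725 ~ t(7).
Step 5: Two-sided p-value from the t-distribution with 7 df = 0.076929.
Step 6: alpha = 0.05. fail to reject H0.

rho = 0.6167, p = 0.076929, fail to reject H0 at alpha = 0.05.


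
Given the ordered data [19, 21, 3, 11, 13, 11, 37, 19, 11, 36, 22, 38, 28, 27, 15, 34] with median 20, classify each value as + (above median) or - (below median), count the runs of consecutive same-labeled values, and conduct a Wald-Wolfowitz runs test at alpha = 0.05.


Step 1: Compute median = 20; label A = above, B = below.
Labels in order: BABBBBABBAAAAABA  (n_A = 8, n_B = 8)
Step 2: Count runs R = 8.
Step 3: Under H0 (random ordering), E[R] = 2*n_A*n_B/(n_A+n_B) + 1 = 2*8*8/16 + 1 = 9.0000.
        Var[R] = 2*n_A*n_B*(2*n_A*n_B - n_A - n_B) / ((n_A+n_B)^2 * (n_A+n_B-1)) = 14336/3840 = 3.7333.
        SD[R] = 1.9322.
Step 4: Continuity-corrected z = (R + 0.5 - E[R]) / SD[R] = (8 + 0.5 - 9.0000) / 1.9322 = -0.2588.
Step 5: Two-sided p-value via normal approximation = 2*(1 - Phi(|z|)) = 0.795809.
Step 6: alpha = 0.05. fail to reject H0.

R = 8, z = -0.2588, p = 0.795809, fail to reject H0.


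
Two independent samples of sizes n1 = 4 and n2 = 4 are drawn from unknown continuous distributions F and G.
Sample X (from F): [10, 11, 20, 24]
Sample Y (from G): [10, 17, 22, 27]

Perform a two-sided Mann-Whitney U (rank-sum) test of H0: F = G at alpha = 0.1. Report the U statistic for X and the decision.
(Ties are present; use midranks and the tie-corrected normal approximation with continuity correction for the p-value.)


Step 1: Combine and sort all 8 observations; assign midranks.
sorted (value, group): (10,X), (10,Y), (11,X), (17,Y), (20,X), (22,Y), (24,X), (27,Y)
ranks: 10->1.5, 10->1.5, 11->3, 17->4, 20->5, 22->6, 24->7, 27->8
Step 2: Rank sum for X: R1 = 1.5 + 3 + 5 + 7 = 16.5.
Step 3: U_X = R1 - n1(n1+1)/2 = 16.5 - 4*5/2 = 16.5 - 10 = 6.5.
       U_Y = n1*n2 - U_X = 16 - 6.5 = 9.5.
Step 4: Ties are present, so use the tie-corrected normal approximation (with continuity correction) for the p-value.
Step 5: p-value = 0.771503; compare to alpha = 0.1. fail to reject H0.

U_X = 6.5, p = 0.771503, fail to reject H0 at alpha = 0.1.


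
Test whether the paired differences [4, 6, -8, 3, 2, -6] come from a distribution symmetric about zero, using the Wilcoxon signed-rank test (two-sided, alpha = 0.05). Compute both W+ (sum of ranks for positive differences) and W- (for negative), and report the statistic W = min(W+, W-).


Step 1: Drop any zero differences (none here) and take |d_i|.
|d| = [4, 6, 8, 3, 2, 6]
Step 2: Midrank |d_i| (ties get averaged ranks).
ranks: |4|->3, |6|->4.5, |8|->6, |3|->2, |2|->1, |6|->4.5
Step 3: Attach original signs; sum ranks with positive sign and with negative sign.
W+ = 3 + 4.5 + 2 + 1 = 10.5
W- = 6 + 4.5 = 10.5
(Check: W+ + W- = 21 should equal n(n+1)/2 = 21.)
Step 4: Test statistic W = min(W+, W-) = 10.5.
Step 5: Ties in |d|, so use the tie-corrected normal approximation.
        E[W] = n(n+1)/4 = 6*7/4 = 10.5.
        Tie groups: |d|=6 (t=2); sum(t^3 - t) = 6.
        Var[W] = n(n+1)(2n+1)/24 - sum(t^3-t)/48 = 546/24 - 6/48 = 22.625.
        z = (W - E[W]) / sqrt(Var[W]) = (10.5 - 10.5) / 4.7566 = 0.0000.
        Two-sided p = 2*Phi(z) = 1.000000.
Step 6: alpha = 0.05. fail to reject H0.

W+ = 10.5, W- = 10.5, W = min = 10.5, p = 1.000000, fail to reject H0.


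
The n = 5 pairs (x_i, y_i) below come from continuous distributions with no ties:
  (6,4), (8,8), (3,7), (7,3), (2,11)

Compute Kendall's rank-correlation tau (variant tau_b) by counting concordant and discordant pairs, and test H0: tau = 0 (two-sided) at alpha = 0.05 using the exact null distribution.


Step 1: Enumerate the 10 unordered pairs (i,j) with i<j and classify each by sign(x_j-x_i) * sign(y_j-y_i).
  (1,2):dx=+2,dy=+4->C; (1,3):dx=-3,dy=+3->D; (1,4):dx=+1,dy=-1->D; (1,5):dx=-4,dy=+7->D
  (2,3):dx=-5,dy=-1->C; (2,4):dx=-1,dy=-5->C; (2,5):dx=-6,dy=+3->D; (3,4):dx=+4,dy=-4->D
  (3,5):dx=-1,dy=+4->D; (4,5):dx=-5,dy=+8->D
Step 2: C = 3, D = 7, total pairs = 10.
Step 3: tau = (C - D)/(n(n-1)/2) = (3 - 7)/10 = -0.400000.
Step 4: Exact two-sided p-value (enumerate n! = 120 permutations of y under H0): p = 0.483333.
Step 5: alpha = 0.05. fail to reject H0.

tau_b = -0.4000 (C=3, D=7), p = 0.483333, fail to reject H0.


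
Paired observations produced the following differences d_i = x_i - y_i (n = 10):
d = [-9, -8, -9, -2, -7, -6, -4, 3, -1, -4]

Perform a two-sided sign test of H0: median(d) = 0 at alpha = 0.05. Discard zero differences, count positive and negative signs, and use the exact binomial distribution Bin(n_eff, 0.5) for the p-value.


Step 1: Discard zero differences. Original n = 10; n_eff = number of nonzero differences = 10.
Nonzero differences (with sign): -9, -8, -9, -2, -7, -6, -4, +3, -1, -4
Step 2: Count signs: positive = 1, negative = 9.
Step 3: Under H0: P(positive) = 0.5, so the number of positives S ~ Bin(10, 0.5).
Step 4: Two-sided exact p-value = sum of Bin(10,0.5) probabilities at or below the observed probability = 0.021484.
Step 5: alpha = 0.05. reject H0.

n_eff = 10, pos = 1, neg = 9, p = 0.021484, reject H0.


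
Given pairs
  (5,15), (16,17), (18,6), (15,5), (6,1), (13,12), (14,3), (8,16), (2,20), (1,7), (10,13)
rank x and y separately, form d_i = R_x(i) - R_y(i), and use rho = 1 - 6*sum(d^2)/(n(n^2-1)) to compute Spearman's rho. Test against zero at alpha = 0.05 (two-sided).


Step 1: Rank x and y separately (midranks; no ties here).
rank(x): 5->3, 16->10, 18->11, 15->9, 6->4, 13->7, 14->8, 8->5, 2->2, 1->1, 10->6
rank(y): 15->8, 17->10, 6->4, 5->3, 1->1, 12->6, 3->2, 16->9, 20->11, 7->5, 13->7
Step 2: d_i = R_x(i) - R_y(i); compute d_i^2.
  (3-8)^2=25, (10-10)^2=0, (11-4)^2=49, (9-3)^2=36, (4-1)^2=9, (7-6)^2=1, (8-2)^2=36, (5-9)^2=16, (2-11)^2=81, (1-5)^2=16, (6-7)^2=1
sum(d^2) = 270.
Step 3: rho = 1 - 6*270 / (11*(11^2 - 1)) = 1 - 1620/1320 = -0.227273.
Step 4: Under H0, t = rho * sqrt((n-2)/(1-rho^2)) = -0.7001 ~ t(9).
Step 5: Two-sided p-value from the t-distribution with 9 df = 0.501536.
Step 6: alpha = 0.05. fail to reject H0.

rho = -0.2273, p = 0.501536, fail to reject H0 at alpha = 0.05.


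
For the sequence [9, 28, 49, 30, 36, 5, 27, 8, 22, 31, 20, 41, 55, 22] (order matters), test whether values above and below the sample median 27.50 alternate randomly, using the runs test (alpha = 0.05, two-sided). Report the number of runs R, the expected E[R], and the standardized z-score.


Step 1: Compute median = 27.50; label A = above, B = below.
Labels in order: BAAAABBBBABAAB  (n_A = 7, n_B = 7)
Step 2: Count runs R = 7.
Step 3: Under H0 (random ordering), E[R] = 2*n_A*n_B/(n_A+n_B) + 1 = 2*7*7/14 + 1 = 8.0000.
        Var[R] = 2*n_A*n_B*(2*n_A*n_B - n_A - n_B) / ((n_A+n_B)^2 * (n_A+n_B-1)) = 8232/2548 = 3.2308.
        SD[R] = 1.7974.
Step 4: Continuity-corrected z = (R + 0.5 - E[R]) / SD[R] = (7 + 0.5 - 8.0000) / 1.7974 = -0.2782.
Step 5: Two-sided p-value via normal approximation = 2*(1 - Phi(|z|)) = 0.780879.
Step 6: alpha = 0.05. fail to reject H0.

R = 7, z = -0.2782, p = 0.780879, fail to reject H0.


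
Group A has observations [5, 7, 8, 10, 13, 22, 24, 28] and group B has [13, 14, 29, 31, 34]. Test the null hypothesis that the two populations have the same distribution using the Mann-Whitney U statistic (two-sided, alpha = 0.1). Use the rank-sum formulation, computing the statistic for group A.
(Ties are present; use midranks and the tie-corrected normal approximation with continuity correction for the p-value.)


Step 1: Combine and sort all 13 observations; assign midranks.
sorted (value, group): (5,X), (7,X), (8,X), (10,X), (13,X), (13,Y), (14,Y), (22,X), (24,X), (28,X), (29,Y), (31,Y), (34,Y)
ranks: 5->1, 7->2, 8->3, 10->4, 13->5.5, 13->5.5, 14->7, 22->8, 24->9, 28->10, 29->11, 31->12, 34->13
Step 2: Rank sum for X: R1 = 1 + 2 + 3 + 4 + 5.5 + 8 + 9 + 10 = 42.5.
Step 3: U_X = R1 - n1(n1+1)/2 = 42.5 - 8*9/2 = 42.5 - 36 = 6.5.
       U_Y = n1*n2 - U_X = 40 - 6.5 = 33.5.
Step 4: Ties are present, so use the tie-corrected normal approximation (with continuity correction) for the p-value.
Step 5: p-value = 0.056699; compare to alpha = 0.1. reject H0.

U_X = 6.5, p = 0.056699, reject H0 at alpha = 0.1.


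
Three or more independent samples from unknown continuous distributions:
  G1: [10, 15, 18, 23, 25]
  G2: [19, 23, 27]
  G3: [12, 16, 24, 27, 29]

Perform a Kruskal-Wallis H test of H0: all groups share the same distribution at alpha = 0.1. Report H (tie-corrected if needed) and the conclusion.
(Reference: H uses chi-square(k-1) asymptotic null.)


Step 1: Combine all N = 13 observations and assign midranks.
sorted (value, group, rank): (10,G1,1), (12,G3,2), (15,G1,3), (16,G3,4), (18,G1,5), (19,G2,6), (23,G1,7.5), (23,G2,7.5), (24,G3,9), (25,G1,10), (27,G2,11.5), (27,G3,11.5), (29,G3,13)
Step 2: Sum ranks within each group.
R_1 = 26.5 (n_1 = 5)
R_2 = 25 (n_2 = 3)
R_3 = 39.5 (n_3 = 5)
Step 3: H = 12/(N(N+1)) * sum(R_i^2/n_i) - 3(N+1)
     = 12/(13*14) * (26.5^2/5 + 25^2/3 + 39.5^2/5) - 3*14
     = 0.065934 * 660.833 - 42
     = 1.571429.
Step 4: Ties present; correction factor C = 1 - 12/(13^3 - 13) = 0.994505. Corrected H = 1.571429 / 0.994505 = 1.580110.
Step 5: Under H0, H ~ chi^2(2); p-value = 0.453820.
Step 6: alpha = 0.1. fail to reject H0.

H = 1.5801, df = 2, p = 0.453820, fail to reject H0.


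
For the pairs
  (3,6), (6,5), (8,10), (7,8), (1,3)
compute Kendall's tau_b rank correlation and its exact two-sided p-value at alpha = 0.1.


Step 1: Enumerate the 10 unordered pairs (i,j) with i<j and classify each by sign(x_j-x_i) * sign(y_j-y_i).
  (1,2):dx=+3,dy=-1->D; (1,3):dx=+5,dy=+4->C; (1,4):dx=+4,dy=+2->C; (1,5):dx=-2,dy=-3->C
  (2,3):dx=+2,dy=+5->C; (2,4):dx=+1,dy=+3->C; (2,5):dx=-5,dy=-2->C; (3,4):dx=-1,dy=-2->C
  (3,5):dx=-7,dy=-7->C; (4,5):dx=-6,dy=-5->C
Step 2: C = 9, D = 1, total pairs = 10.
Step 3: tau = (C - D)/(n(n-1)/2) = (9 - 1)/10 = 0.800000.
Step 4: Exact two-sided p-value (enumerate n! = 120 permutations of y under H0): p = 0.083333.
Step 5: alpha = 0.1. reject H0.

tau_b = 0.8000 (C=9, D=1), p = 0.083333, reject H0.


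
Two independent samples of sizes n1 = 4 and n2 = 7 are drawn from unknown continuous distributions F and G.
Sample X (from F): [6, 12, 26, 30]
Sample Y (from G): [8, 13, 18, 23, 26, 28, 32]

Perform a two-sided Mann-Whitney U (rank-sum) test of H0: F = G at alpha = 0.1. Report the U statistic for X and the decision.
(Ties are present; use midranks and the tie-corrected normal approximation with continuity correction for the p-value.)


Step 1: Combine and sort all 11 observations; assign midranks.
sorted (value, group): (6,X), (8,Y), (12,X), (13,Y), (18,Y), (23,Y), (26,X), (26,Y), (28,Y), (30,X), (32,Y)
ranks: 6->1, 8->2, 12->3, 13->4, 18->5, 23->6, 26->7.5, 26->7.5, 28->9, 30->10, 32->11
Step 2: Rank sum for X: R1 = 1 + 3 + 7.5 + 10 = 21.5.
Step 3: U_X = R1 - n1(n1+1)/2 = 21.5 - 4*5/2 = 21.5 - 10 = 11.5.
       U_Y = n1*n2 - U_X = 28 - 11.5 = 16.5.
Step 4: Ties are present, so use the tie-corrected normal approximation (with continuity correction) for the p-value.
Step 5: p-value = 0.704817; compare to alpha = 0.1. fail to reject H0.

U_X = 11.5, p = 0.704817, fail to reject H0 at alpha = 0.1.


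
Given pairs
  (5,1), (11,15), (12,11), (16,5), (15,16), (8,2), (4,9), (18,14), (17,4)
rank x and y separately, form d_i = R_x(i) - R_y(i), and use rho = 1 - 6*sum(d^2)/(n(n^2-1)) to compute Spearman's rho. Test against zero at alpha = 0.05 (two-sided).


Step 1: Rank x and y separately (midranks; no ties here).
rank(x): 5->2, 11->4, 12->5, 16->7, 15->6, 8->3, 4->1, 18->9, 17->8
rank(y): 1->1, 15->8, 11->6, 5->4, 16->9, 2->2, 9->5, 14->7, 4->3
Step 2: d_i = R_x(i) - R_y(i); compute d_i^2.
  (2-1)^2=1, (4-8)^2=16, (5-6)^2=1, (7-4)^2=9, (6-9)^2=9, (3-2)^2=1, (1-5)^2=16, (9-7)^2=4, (8-3)^2=25
sum(d^2) = 82.
Step 3: rho = 1 - 6*82 / (9*(9^2 - 1)) = 1 - 492/720 = 0.316667.
Step 4: Under H0, t = rho * sqrt((n-2)/(1-rho^2)) = 0.8833 ~ t(7).
Step 5: Two-sided p-value from the t-distribution with 7 df = 0.406397.
Step 6: alpha = 0.05. fail to reject H0.

rho = 0.3167, p = 0.406397, fail to reject H0 at alpha = 0.05.


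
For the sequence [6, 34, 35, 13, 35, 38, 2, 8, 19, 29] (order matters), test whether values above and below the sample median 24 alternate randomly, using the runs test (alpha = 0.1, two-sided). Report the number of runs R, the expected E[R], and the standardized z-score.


Step 1: Compute median = 24; label A = above, B = below.
Labels in order: BAABAABBBA  (n_A = 5, n_B = 5)
Step 2: Count runs R = 6.
Step 3: Under H0 (random ordering), E[R] = 2*n_A*n_B/(n_A+n_B) + 1 = 2*5*5/10 + 1 = 6.0000.
        Var[R] = 2*n_A*n_B*(2*n_A*n_B - n_A - n_B) / ((n_A+n_B)^2 * (n_A+n_B-1)) = 2000/900 = 2.2222.
        SD[R] = 1.4907.
Step 4: R = E[R], so z = 0 with no continuity correction.
Step 5: Two-sided p-value via normal approximation = 2*(1 - Phi(|z|)) = 1.000000.
Step 6: alpha = 0.1. fail to reject H0.

R = 6, z = 0.0000, p = 1.000000, fail to reject H0.


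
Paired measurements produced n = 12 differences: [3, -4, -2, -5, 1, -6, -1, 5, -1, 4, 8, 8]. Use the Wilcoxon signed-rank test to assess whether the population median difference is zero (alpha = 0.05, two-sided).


Step 1: Drop any zero differences (none here) and take |d_i|.
|d| = [3, 4, 2, 5, 1, 6, 1, 5, 1, 4, 8, 8]
Step 2: Midrank |d_i| (ties get averaged ranks).
ranks: |3|->5, |4|->6.5, |2|->4, |5|->8.5, |1|->2, |6|->10, |1|->2, |5|->8.5, |1|->2, |4|->6.5, |8|->11.5, |8|->11.5
Step 3: Attach original signs; sum ranks with positive sign and with negative sign.
W+ = 5 + 2 + 8.5 + 6.5 + 11.5 + 11.5 = 45
W- = 6.5 + 4 + 8.5 + 10 + 2 + 2 = 33
(Check: W+ + W- = 78 should equal n(n+1)/2 = 78.)
Step 4: Test statistic W = min(W+, W-) = 33.
Step 5: Ties in |d|, so use the tie-corrected normal approximation.
        E[W] = n(n+1)/4 = 12*13/4 = 39.
        Tie groups: |d|=1 (t=3), |d|=4 (t=2), |d|=5 (t=2), |d|=8 (t=2); sum(t^3 - t) = 42.
        Var[W] = n(n+1)(2n+1)/24 - sum(t^3-t)/48 = 3900/24 - 42/48 = 161.625.
        z = (W - E[W]) / sqrt(Var[W]) = (33 - 39) / 12.7132 = -0.4720.
        Two-sided p = 2*Phi(z) = 0.636962.
Step 6: alpha = 0.05. fail to reject H0.

W+ = 45, W- = 33, W = min = 33, p = 0.636962, fail to reject H0.


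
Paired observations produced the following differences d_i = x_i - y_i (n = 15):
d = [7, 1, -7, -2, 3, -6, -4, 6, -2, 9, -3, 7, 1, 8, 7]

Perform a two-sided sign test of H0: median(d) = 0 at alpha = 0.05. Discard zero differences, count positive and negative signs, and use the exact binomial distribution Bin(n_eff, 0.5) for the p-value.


Step 1: Discard zero differences. Original n = 15; n_eff = number of nonzero differences = 15.
Nonzero differences (with sign): +7, +1, -7, -2, +3, -6, -4, +6, -2, +9, -3, +7, +1, +8, +7
Step 2: Count signs: positive = 9, negative = 6.
Step 3: Under H0: P(positive) = 0.5, so the number of positives S ~ Bin(15, 0.5).
Step 4: Two-sided exact p-value = sum of Bin(15,0.5) probabilities at or below the observed probability = 0.607239.
Step 5: alpha = 0.05. fail to reject H0.

n_eff = 15, pos = 9, neg = 6, p = 0.607239, fail to reject H0.


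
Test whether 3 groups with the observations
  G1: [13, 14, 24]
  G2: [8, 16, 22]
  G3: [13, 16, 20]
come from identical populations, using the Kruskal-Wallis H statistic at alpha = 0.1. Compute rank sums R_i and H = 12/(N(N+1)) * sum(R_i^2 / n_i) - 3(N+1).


Step 1: Combine all N = 9 observations and assign midranks.
sorted (value, group, rank): (8,G2,1), (13,G1,2.5), (13,G3,2.5), (14,G1,4), (16,G2,5.5), (16,G3,5.5), (20,G3,7), (22,G2,8), (24,G1,9)
Step 2: Sum ranks within each group.
R_1 = 15.5 (n_1 = 3)
R_2 = 14.5 (n_2 = 3)
R_3 = 15 (n_3 = 3)
Step 3: H = 12/(N(N+1)) * sum(R_i^2/n_i) - 3(N+1)
     = 12/(9*10) * (15.5^2/3 + 14.5^2/3 + 15^2/3) - 3*10
     = 0.133333 * 225.167 - 30
     = 0.022222.
Step 4: Ties present; correction factor C = 1 - 12/(9^3 - 9) = 0.983333. Corrected H = 0.022222 / 0.983333 = 0.022599.
Step 5: Under H0, H ~ chi^2(2); p-value = 0.988764.
Step 6: alpha = 0.1. fail to reject H0.

H = 0.0226, df = 2, p = 0.988764, fail to reject H0.


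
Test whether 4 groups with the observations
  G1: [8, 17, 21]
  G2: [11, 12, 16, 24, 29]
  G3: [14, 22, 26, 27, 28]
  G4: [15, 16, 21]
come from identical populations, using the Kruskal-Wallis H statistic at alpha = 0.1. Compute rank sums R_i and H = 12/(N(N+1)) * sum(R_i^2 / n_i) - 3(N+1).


Step 1: Combine all N = 16 observations and assign midranks.
sorted (value, group, rank): (8,G1,1), (11,G2,2), (12,G2,3), (14,G3,4), (15,G4,5), (16,G2,6.5), (16,G4,6.5), (17,G1,8), (21,G1,9.5), (21,G4,9.5), (22,G3,11), (24,G2,12), (26,G3,13), (27,G3,14), (28,G3,15), (29,G2,16)
Step 2: Sum ranks within each group.
R_1 = 18.5 (n_1 = 3)
R_2 = 39.5 (n_2 = 5)
R_3 = 57 (n_3 = 5)
R_4 = 21 (n_4 = 3)
Step 3: H = 12/(N(N+1)) * sum(R_i^2/n_i) - 3(N+1)
     = 12/(16*17) * (18.5^2/3 + 39.5^2/5 + 57^2/5 + 21^2/3) - 3*17
     = 0.044118 * 1222.93 - 51
     = 2.952941.
Step 4: Ties present; correction factor C = 1 - 12/(16^3 - 16) = 0.997059. Corrected H = 2.952941 / 0.997059 = 2.961652.
Step 5: Under H0, H ~ chi^2(3); p-value = 0.397576.
Step 6: alpha = 0.1. fail to reject H0.

H = 2.9617, df = 3, p = 0.397576, fail to reject H0.


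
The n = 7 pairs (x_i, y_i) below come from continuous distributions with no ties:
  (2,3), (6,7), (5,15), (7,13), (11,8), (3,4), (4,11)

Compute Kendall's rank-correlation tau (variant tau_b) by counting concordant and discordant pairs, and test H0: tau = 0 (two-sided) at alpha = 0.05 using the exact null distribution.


Step 1: Enumerate the 21 unordered pairs (i,j) with i<j and classify each by sign(x_j-x_i) * sign(y_j-y_i).
  (1,2):dx=+4,dy=+4->C; (1,3):dx=+3,dy=+12->C; (1,4):dx=+5,dy=+10->C; (1,5):dx=+9,dy=+5->C
  (1,6):dx=+1,dy=+1->C; (1,7):dx=+2,dy=+8->C; (2,3):dx=-1,dy=+8->D; (2,4):dx=+1,dy=+6->C
  (2,5):dx=+5,dy=+1->C; (2,6):dx=-3,dy=-3->C; (2,7):dx=-2,dy=+4->D; (3,4):dx=+2,dy=-2->D
  (3,5):dx=+6,dy=-7->D; (3,6):dx=-2,dy=-11->C; (3,7):dx=-1,dy=-4->C; (4,5):dx=+4,dy=-5->D
  (4,6):dx=-4,dy=-9->C; (4,7):dx=-3,dy=-2->C; (5,6):dx=-8,dy=-4->C; (5,7):dx=-7,dy=+3->D
  (6,7):dx=+1,dy=+7->C
Step 2: C = 15, D = 6, total pairs = 21.
Step 3: tau = (C - D)/(n(n-1)/2) = (15 - 6)/21 = 0.428571.
Step 4: Exact two-sided p-value (enumerate n! = 5040 permutations of y under H0): p = 0.238889.
Step 5: alpha = 0.05. fail to reject H0.

tau_b = 0.4286 (C=15, D=6), p = 0.238889, fail to reject H0.


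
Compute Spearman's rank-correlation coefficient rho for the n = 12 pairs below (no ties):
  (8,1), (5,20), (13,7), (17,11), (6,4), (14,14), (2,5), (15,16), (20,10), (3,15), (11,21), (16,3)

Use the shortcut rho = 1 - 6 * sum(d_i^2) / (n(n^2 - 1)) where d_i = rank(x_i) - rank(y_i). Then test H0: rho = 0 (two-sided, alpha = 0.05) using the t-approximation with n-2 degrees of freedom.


Step 1: Rank x and y separately (midranks; no ties here).
rank(x): 8->5, 5->3, 13->7, 17->11, 6->4, 14->8, 2->1, 15->9, 20->12, 3->2, 11->6, 16->10
rank(y): 1->1, 20->11, 7->5, 11->7, 4->3, 14->8, 5->4, 16->10, 10->6, 15->9, 21->12, 3->2
Step 2: d_i = R_x(i) - R_y(i); compute d_i^2.
  (5-1)^2=16, (3-11)^2=64, (7-5)^2=4, (11-7)^2=16, (4-3)^2=1, (8-8)^2=0, (1-4)^2=9, (9-10)^2=1, (12-6)^2=36, (2-9)^2=49, (6-12)^2=36, (10-2)^2=64
sum(d^2) = 296.
Step 3: rho = 1 - 6*296 / (12*(12^2 - 1)) = 1 - 1776/1716 = -0.034965.
Step 4: Under H0, t = rho * sqrt((n-2)/(1-rho^2)) = -0.1106 ~ t(10).
Step 5: Two-sided p-value from the t-distribution with 10 df = 0.914093.
Step 6: alpha = 0.05. fail to reject H0.

rho = -0.0350, p = 0.914093, fail to reject H0 at alpha = 0.05.


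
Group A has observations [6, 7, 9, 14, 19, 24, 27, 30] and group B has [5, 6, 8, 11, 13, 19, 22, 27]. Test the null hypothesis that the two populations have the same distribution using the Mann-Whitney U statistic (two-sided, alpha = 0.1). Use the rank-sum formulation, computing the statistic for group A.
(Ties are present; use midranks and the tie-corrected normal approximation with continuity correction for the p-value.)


Step 1: Combine and sort all 16 observations; assign midranks.
sorted (value, group): (5,Y), (6,X), (6,Y), (7,X), (8,Y), (9,X), (11,Y), (13,Y), (14,X), (19,X), (19,Y), (22,Y), (24,X), (27,X), (27,Y), (30,X)
ranks: 5->1, 6->2.5, 6->2.5, 7->4, 8->5, 9->6, 11->7, 13->8, 14->9, 19->10.5, 19->10.5, 22->12, 24->13, 27->14.5, 27->14.5, 30->16
Step 2: Rank sum for X: R1 = 2.5 + 4 + 6 + 9 + 10.5 + 13 + 14.5 + 16 = 75.5.
Step 3: U_X = R1 - n1(n1+1)/2 = 75.5 - 8*9/2 = 75.5 - 36 = 39.5.
       U_Y = n1*n2 - U_X = 64 - 39.5 = 24.5.
Step 4: Ties are present, so use the tie-corrected normal approximation (with continuity correction) for the p-value.
Step 5: p-value = 0.461260; compare to alpha = 0.1. fail to reject H0.

U_X = 39.5, p = 0.461260, fail to reject H0 at alpha = 0.1.


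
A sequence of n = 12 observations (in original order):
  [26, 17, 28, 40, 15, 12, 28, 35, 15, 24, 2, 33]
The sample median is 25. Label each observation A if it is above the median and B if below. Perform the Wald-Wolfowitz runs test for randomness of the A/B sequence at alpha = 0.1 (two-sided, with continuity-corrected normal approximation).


Step 1: Compute median = 25; label A = above, B = below.
Labels in order: ABAABBAABBBA  (n_A = 6, n_B = 6)
Step 2: Count runs R = 7.
Step 3: Under H0 (random ordering), E[R] = 2*n_A*n_B/(n_A+n_B) + 1 = 2*6*6/12 + 1 = 7.0000.
        Var[R] = 2*n_A*n_B*(2*n_A*n_B - n_A - n_B) / ((n_A+n_B)^2 * (n_A+n_B-1)) = 4320/1584 = 2.7273.
        SD[R] = 1.6514.
Step 4: R = E[R], so z = 0 with no continuity correction.
Step 5: Two-sided p-value via normal approximation = 2*(1 - Phi(|z|)) = 1.000000.
Step 6: alpha = 0.1. fail to reject H0.

R = 7, z = 0.0000, p = 1.000000, fail to reject H0.


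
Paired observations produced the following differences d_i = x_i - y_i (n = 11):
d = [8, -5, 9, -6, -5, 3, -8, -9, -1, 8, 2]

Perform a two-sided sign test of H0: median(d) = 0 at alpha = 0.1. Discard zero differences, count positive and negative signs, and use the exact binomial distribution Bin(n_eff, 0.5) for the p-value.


Step 1: Discard zero differences. Original n = 11; n_eff = number of nonzero differences = 11.
Nonzero differences (with sign): +8, -5, +9, -6, -5, +3, -8, -9, -1, +8, +2
Step 2: Count signs: positive = 5, negative = 6.
Step 3: Under H0: P(positive) = 0.5, so the number of positives S ~ Bin(11, 0.5).
Step 4: Two-sided exact p-value = sum of Bin(11,0.5) probabilities at or below the observed probability = 1.000000.
Step 5: alpha = 0.1. fail to reject H0.

n_eff = 11, pos = 5, neg = 6, p = 1.000000, fail to reject H0.


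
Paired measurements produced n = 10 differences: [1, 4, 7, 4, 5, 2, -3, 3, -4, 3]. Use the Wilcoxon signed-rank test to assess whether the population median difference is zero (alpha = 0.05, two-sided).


Step 1: Drop any zero differences (none here) and take |d_i|.
|d| = [1, 4, 7, 4, 5, 2, 3, 3, 4, 3]
Step 2: Midrank |d_i| (ties get averaged ranks).
ranks: |1|->1, |4|->7, |7|->10, |4|->7, |5|->9, |2|->2, |3|->4, |3|->4, |4|->7, |3|->4
Step 3: Attach original signs; sum ranks with positive sign and with negative sign.
W+ = 1 + 7 + 10 + 7 + 9 + 2 + 4 + 4 = 44
W- = 4 + 7 = 11
(Check: W+ + W- = 55 should equal n(n+1)/2 = 55.)
Step 4: Test statistic W = min(W+, W-) = 11.
Step 5: Ties in |d|, so use the tie-corrected normal approximation.
        E[W] = n(n+1)/4 = 10*11/4 = 27.5.
        Tie groups: |d|=3 (t=3), |d|=4 (t=3); sum(t^3 - t) = 48.
        Var[W] = n(n+1)(2n+1)/24 - sum(t^3-t)/48 = 2310/24 - 48/48 = 95.25.
        z = (W - E[W]) / sqrt(Var[W]) = (11 - 27.5) / 9.7596 = -1.6906.
        Two-sided p = 2*Phi(z) = 0.090905.
Step 6: alpha = 0.05. fail to reject H0.

W+ = 44, W- = 11, W = min = 11, p = 0.090905, fail to reject H0.


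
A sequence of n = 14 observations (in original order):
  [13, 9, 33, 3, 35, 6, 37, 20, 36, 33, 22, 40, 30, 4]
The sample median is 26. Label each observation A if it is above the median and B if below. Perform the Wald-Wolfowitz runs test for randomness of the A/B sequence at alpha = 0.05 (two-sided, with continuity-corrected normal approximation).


Step 1: Compute median = 26; label A = above, B = below.
Labels in order: BBABABABAABAAB  (n_A = 7, n_B = 7)
Step 2: Count runs R = 11.
Step 3: Under H0 (random ordering), E[R] = 2*n_A*n_B/(n_A+n_B) + 1 = 2*7*7/14 + 1 = 8.0000.
        Var[R] = 2*n_A*n_B*(2*n_A*n_B - n_A - n_B) / ((n_A+n_B)^2 * (n_A+n_B-1)) = 8232/2548 = 3.2308.
        SD[R] = 1.7974.
Step 4: Continuity-corrected z = (R - 0.5 - E[R]) / SD[R] = (11 - 0.5 - 8.0000) / 1.7974 = 1.3909.
Step 5: Two-sided p-value via normal approximation = 2*(1 - Phi(|z|)) = 0.164264.
Step 6: alpha = 0.05. fail to reject H0.

R = 11, z = 1.3909, p = 0.164264, fail to reject H0.


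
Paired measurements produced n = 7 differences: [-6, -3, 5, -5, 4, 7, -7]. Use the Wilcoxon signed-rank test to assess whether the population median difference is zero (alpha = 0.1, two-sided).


Step 1: Drop any zero differences (none here) and take |d_i|.
|d| = [6, 3, 5, 5, 4, 7, 7]
Step 2: Midrank |d_i| (ties get averaged ranks).
ranks: |6|->5, |3|->1, |5|->3.5, |5|->3.5, |4|->2, |7|->6.5, |7|->6.5
Step 3: Attach original signs; sum ranks with positive sign and with negative sign.
W+ = 3.5 + 2 + 6.5 = 12
W- = 5 + 1 + 3.5 + 6.5 = 16
(Check: W+ + W- = 28 should equal n(n+1)/2 = 28.)
Step 4: Test statistic W = min(W+, W-) = 12.
Step 5: Ties in |d|, so use the tie-corrected normal approximation.
        E[W] = n(n+1)/4 = 7*8/4 = 14.
        Tie groups: |d|=5 (t=2), |d|=7 (t=2); sum(t^3 - t) = 12.
        Var[W] = n(n+1)(2n+1)/24 - sum(t^3-t)/48 = 840/24 - 12/48 = 34.75.
        z = (W - E[W]) / sqrt(Var[W]) = (12 - 14) / 5.8949 = -0.3393.
        Two-sided p = 2*Phi(z) = 0.734402.
Step 6: alpha = 0.1. fail to reject H0.

W+ = 12, W- = 16, W = min = 12, p = 0.734402, fail to reject H0.


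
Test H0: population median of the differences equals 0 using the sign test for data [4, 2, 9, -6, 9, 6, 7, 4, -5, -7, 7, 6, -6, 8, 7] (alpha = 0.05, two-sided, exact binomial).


Step 1: Discard zero differences. Original n = 15; n_eff = number of nonzero differences = 15.
Nonzero differences (with sign): +4, +2, +9, -6, +9, +6, +7, +4, -5, -7, +7, +6, -6, +8, +7
Step 2: Count signs: positive = 11, negative = 4.
Step 3: Under H0: P(positive) = 0.5, so the number of positives S ~ Bin(15, 0.5).
Step 4: Two-sided exact p-value = sum of Bin(15,0.5) probabilities at or below the observed probability = 0.118469.
Step 5: alpha = 0.05. fail to reject H0.

n_eff = 15, pos = 11, neg = 4, p = 0.118469, fail to reject H0.


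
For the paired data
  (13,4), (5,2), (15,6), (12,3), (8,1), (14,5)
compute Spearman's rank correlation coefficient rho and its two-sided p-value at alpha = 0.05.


Step 1: Rank x and y separately (midranks; no ties here).
rank(x): 13->4, 5->1, 15->6, 12->3, 8->2, 14->5
rank(y): 4->4, 2->2, 6->6, 3->3, 1->1, 5->5
Step 2: d_i = R_x(i) - R_y(i); compute d_i^2.
  (4-4)^2=0, (1-2)^2=1, (6-6)^2=0, (3-3)^2=0, (2-1)^2=1, (5-5)^2=0
sum(d^2) = 2.
Step 3: rho = 1 - 6*2 / (6*(6^2 - 1)) = 1 - 12/210 = 0.942857.
Step 4: Under H0, t = rho * sqrt((n-2)/(1-rho^2)) = 5.6595 ~ t(4).
Step 5: Two-sided p-value from the t-distribution with 4 df = 0.004805.
Step 6: alpha = 0.05. reject H0.

rho = 0.9429, p = 0.004805, reject H0 at alpha = 0.05.


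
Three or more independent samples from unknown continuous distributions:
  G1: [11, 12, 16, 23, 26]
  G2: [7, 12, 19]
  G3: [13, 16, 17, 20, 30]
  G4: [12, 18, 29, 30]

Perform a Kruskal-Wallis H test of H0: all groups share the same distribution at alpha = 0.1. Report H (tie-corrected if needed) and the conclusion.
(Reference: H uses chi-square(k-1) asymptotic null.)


Step 1: Combine all N = 17 observations and assign midranks.
sorted (value, group, rank): (7,G2,1), (11,G1,2), (12,G1,4), (12,G2,4), (12,G4,4), (13,G3,6), (16,G1,7.5), (16,G3,7.5), (17,G3,9), (18,G4,10), (19,G2,11), (20,G3,12), (23,G1,13), (26,G1,14), (29,G4,15), (30,G3,16.5), (30,G4,16.5)
Step 2: Sum ranks within each group.
R_1 = 40.5 (n_1 = 5)
R_2 = 16 (n_2 = 3)
R_3 = 51 (n_3 = 5)
R_4 = 45.5 (n_4 = 4)
Step 3: H = 12/(N(N+1)) * sum(R_i^2/n_i) - 3(N+1)
     = 12/(17*18) * (40.5^2/5 + 16^2/3 + 51^2/5 + 45.5^2/4) - 3*18
     = 0.039216 * 1451.15 - 54
     = 2.907680.
Step 4: Ties present; correction factor C = 1 - 36/(17^3 - 17) = 0.992647. Corrected H = 2.907680 / 0.992647 = 2.929218.
Step 5: Under H0, H ~ chi^2(3); p-value = 0.402668.
Step 6: alpha = 0.1. fail to reject H0.

H = 2.9292, df = 3, p = 0.402668, fail to reject H0.


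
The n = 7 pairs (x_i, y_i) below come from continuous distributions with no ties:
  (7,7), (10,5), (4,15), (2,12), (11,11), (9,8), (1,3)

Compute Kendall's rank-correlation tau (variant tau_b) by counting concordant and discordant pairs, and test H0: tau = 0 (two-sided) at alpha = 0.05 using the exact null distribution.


Step 1: Enumerate the 21 unordered pairs (i,j) with i<j and classify each by sign(x_j-x_i) * sign(y_j-y_i).
  (1,2):dx=+3,dy=-2->D; (1,3):dx=-3,dy=+8->D; (1,4):dx=-5,dy=+5->D; (1,5):dx=+4,dy=+4->C
  (1,6):dx=+2,dy=+1->C; (1,7):dx=-6,dy=-4->C; (2,3):dx=-6,dy=+10->D; (2,4):dx=-8,dy=+7->D
  (2,5):dx=+1,dy=+6->C; (2,6):dx=-1,dy=+3->D; (2,7):dx=-9,dy=-2->C; (3,4):dx=-2,dy=-3->C
  (3,5):dx=+7,dy=-4->D; (3,6):dx=+5,dy=-7->D; (3,7):dx=-3,dy=-12->C; (4,5):dx=+9,dy=-1->D
  (4,6):dx=+7,dy=-4->D; (4,7):dx=-1,dy=-9->C; (5,6):dx=-2,dy=-3->C; (5,7):dx=-10,dy=-8->C
  (6,7):dx=-8,dy=-5->C
Step 2: C = 11, D = 10, total pairs = 21.
Step 3: tau = (C - D)/(n(n-1)/2) = (11 - 10)/21 = 0.047619.
Step 4: Exact two-sided p-value (enumerate n! = 5040 permutations of y under H0): p = 1.000000.
Step 5: alpha = 0.05. fail to reject H0.

tau_b = 0.0476 (C=11, D=10), p = 1.000000, fail to reject H0.


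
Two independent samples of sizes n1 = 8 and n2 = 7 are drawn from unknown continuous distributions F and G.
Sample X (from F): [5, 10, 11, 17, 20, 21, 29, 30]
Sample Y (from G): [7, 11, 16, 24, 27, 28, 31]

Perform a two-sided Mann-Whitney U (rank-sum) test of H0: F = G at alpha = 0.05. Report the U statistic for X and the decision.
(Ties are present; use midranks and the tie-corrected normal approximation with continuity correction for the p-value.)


Step 1: Combine and sort all 15 observations; assign midranks.
sorted (value, group): (5,X), (7,Y), (10,X), (11,X), (11,Y), (16,Y), (17,X), (20,X), (21,X), (24,Y), (27,Y), (28,Y), (29,X), (30,X), (31,Y)
ranks: 5->1, 7->2, 10->3, 11->4.5, 11->4.5, 16->6, 17->7, 20->8, 21->9, 24->10, 27->11, 28->12, 29->13, 30->14, 31->15
Step 2: Rank sum for X: R1 = 1 + 3 + 4.5 + 7 + 8 + 9 + 13 + 14 = 59.5.
Step 3: U_X = R1 - n1(n1+1)/2 = 59.5 - 8*9/2 = 59.5 - 36 = 23.5.
       U_Y = n1*n2 - U_X = 56 - 23.5 = 32.5.
Step 4: Ties are present, so use the tie-corrected normal approximation (with continuity correction) for the p-value.
Step 5: p-value = 0.643132; compare to alpha = 0.05. fail to reject H0.

U_X = 23.5, p = 0.643132, fail to reject H0 at alpha = 0.05.


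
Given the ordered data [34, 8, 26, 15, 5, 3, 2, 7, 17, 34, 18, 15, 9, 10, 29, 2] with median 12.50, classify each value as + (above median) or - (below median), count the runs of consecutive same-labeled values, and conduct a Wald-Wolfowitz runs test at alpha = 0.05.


Step 1: Compute median = 12.50; label A = above, B = below.
Labels in order: ABAABBBBAAAABBAB  (n_A = 8, n_B = 8)
Step 2: Count runs R = 8.
Step 3: Under H0 (random ordering), E[R] = 2*n_A*n_B/(n_A+n_B) + 1 = 2*8*8/16 + 1 = 9.0000.
        Var[R] = 2*n_A*n_B*(2*n_A*n_B - n_A - n_B) / ((n_A+n_B)^2 * (n_A+n_B-1)) = 14336/3840 = 3.7333.
        SD[R] = 1.9322.
Step 4: Continuity-corrected z = (R + 0.5 - E[R]) / SD[R] = (8 + 0.5 - 9.0000) / 1.9322 = -0.2588.
Step 5: Two-sided p-value via normal approximation = 2*(1 - Phi(|z|)) = 0.795809.
Step 6: alpha = 0.05. fail to reject H0.

R = 8, z = -0.2588, p = 0.795809, fail to reject H0.


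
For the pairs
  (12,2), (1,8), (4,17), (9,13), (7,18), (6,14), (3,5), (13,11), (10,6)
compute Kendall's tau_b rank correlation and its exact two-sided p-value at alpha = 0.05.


Step 1: Enumerate the 36 unordered pairs (i,j) with i<j and classify each by sign(x_j-x_i) * sign(y_j-y_i).
  (1,2):dx=-11,dy=+6->D; (1,3):dx=-8,dy=+15->D; (1,4):dx=-3,dy=+11->D; (1,5):dx=-5,dy=+16->D
  (1,6):dx=-6,dy=+12->D; (1,7):dx=-9,dy=+3->D; (1,8):dx=+1,dy=+9->C; (1,9):dx=-2,dy=+4->D
  (2,3):dx=+3,dy=+9->C; (2,4):dx=+8,dy=+5->C; (2,5):dx=+6,dy=+10->C; (2,6):dx=+5,dy=+6->C
  (2,7):dx=+2,dy=-3->D; (2,8):dx=+12,dy=+3->C; (2,9):dx=+9,dy=-2->D; (3,4):dx=+5,dy=-4->D
  (3,5):dx=+3,dy=+1->C; (3,6):dx=+2,dy=-3->D; (3,7):dx=-1,dy=-12->C; (3,8):dx=+9,dy=-6->D
  (3,9):dx=+6,dy=-11->D; (4,5):dx=-2,dy=+5->D; (4,6):dx=-3,dy=+1->D; (4,7):dx=-6,dy=-8->C
  (4,8):dx=+4,dy=-2->D; (4,9):dx=+1,dy=-7->D; (5,6):dx=-1,dy=-4->C; (5,7):dx=-4,dy=-13->C
  (5,8):dx=+6,dy=-7->D; (5,9):dx=+3,dy=-12->D; (6,7):dx=-3,dy=-9->C; (6,8):dx=+7,dy=-3->D
  (6,9):dx=+4,dy=-8->D; (7,8):dx=+10,dy=+6->C; (7,9):dx=+7,dy=+1->C; (8,9):dx=-3,dy=-5->C
Step 2: C = 15, D = 21, total pairs = 36.
Step 3: tau = (C - D)/(n(n-1)/2) = (15 - 21)/36 = -0.166667.
Step 4: Exact two-sided p-value (enumerate n! = 362880 permutations of y under H0): p = 0.612202.
Step 5: alpha = 0.05. fail to reject H0.

tau_b = -0.1667 (C=15, D=21), p = 0.612202, fail to reject H0.
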